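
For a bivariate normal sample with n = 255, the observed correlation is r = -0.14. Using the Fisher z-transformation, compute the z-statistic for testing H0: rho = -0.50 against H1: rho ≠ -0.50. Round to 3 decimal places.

6.483

z_r = atanh(-0.14) = -0.140926,  z_0 = atanh(-0.50) = -0.549306
SE = 1/√(n−3) = 1/√252 = 0.062994
z = (z_r − z_0)/SE = (-0.140926 − (-0.549306)) / 0.062994 = 0.408380 / 0.062994 = 6.483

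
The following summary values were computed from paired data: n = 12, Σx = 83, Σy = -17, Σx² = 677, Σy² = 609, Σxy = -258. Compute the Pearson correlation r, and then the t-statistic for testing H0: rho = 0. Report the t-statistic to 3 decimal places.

S_xy = nΣxy − ΣxΣy = 12·(-258) − 83·(-17) = -3096 − (-1411) = -1685
S_xx = nΣx² − (Σx)² = 12·677 − 83² = 8124 − 6889 = 1235
S_yy = nΣy² − (Σy)² = 12·609 − (-17)² = 7308 − 289 = 7019
r = S_xy / √(S_xx·S_yy) = -1685 / √(1235·7019) = -1685 / √8668465 = -1685 / 2944.2257 = -0.5723
t = r·√(n−2)/√(1−r²) = -0.5723·√10 / √(1−0.327527) = -1.809772 / 0.820045 = -2.207

-2.207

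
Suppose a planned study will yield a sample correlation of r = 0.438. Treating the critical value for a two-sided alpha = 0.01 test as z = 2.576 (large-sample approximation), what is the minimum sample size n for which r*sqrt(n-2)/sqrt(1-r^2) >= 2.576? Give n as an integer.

30

r√(n−2)/√(1−r²) ≥ 2.576  ⇔  n−2 ≥ (2.576)²·(1−r²)/r²
(1−r²)/r² = (1−0.191844)/0.191844 = 4.2126
n ≥ 2 + 6.635776·4.2126 = 2 + 27.9539 = 29.9539
⌈29.9539⌉ = 30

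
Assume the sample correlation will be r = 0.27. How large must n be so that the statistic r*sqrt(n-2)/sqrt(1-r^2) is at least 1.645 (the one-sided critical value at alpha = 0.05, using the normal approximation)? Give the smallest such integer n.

37

Need r·√(n−2)/√(1−r²) ≥ 1.645
√(n−2) ≥ 1.645·√(1−0.0729) / 0.27 = 1.645·0.962860 / 0.27 = 5.8663
n−2 ≥ 34.4135  ⇒  n ≥ 36.4135
Smallest integer n = 37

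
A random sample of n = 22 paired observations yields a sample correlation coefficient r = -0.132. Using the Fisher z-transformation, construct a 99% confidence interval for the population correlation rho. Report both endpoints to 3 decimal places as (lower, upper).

Fisher z: z_r = atanh(r) = ½·ln((1+(-0.132))/(1−(-0.132))) = -0.132775
SE(z) = 1/√(n−3) = 1/√19 = 0.229416
99% ⇒ z* = 2.576; margin = 2.576·0.229416 = 0.590976
CI on z-scale: (-0.723751, 0.458201)
Back-transform: tanh(-0.723751) = -0.619227, tanh(0.458201) = 0.428617

(-0.619, 0.429)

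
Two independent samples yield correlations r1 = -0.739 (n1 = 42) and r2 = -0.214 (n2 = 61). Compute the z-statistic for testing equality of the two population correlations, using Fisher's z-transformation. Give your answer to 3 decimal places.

z1 = atanh(-0.739) = -0.948273,  z2 = atanh(-0.214) = -0.217360
SE = √(1/(n1−3) + 1/(n2−3)) = √(1/39 + 1/58) = √(0.0256410 + 0.0172414) = √0.0428824 = 0.207081
z = (z1 − z2)/SE = (-0.948273 − (-0.217360)) / 0.207081 = -0.730913 / 0.207081 = -3.530

-3.530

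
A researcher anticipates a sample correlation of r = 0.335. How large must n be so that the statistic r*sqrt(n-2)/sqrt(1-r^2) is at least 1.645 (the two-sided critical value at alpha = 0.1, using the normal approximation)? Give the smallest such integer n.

r√(n−2)/√(1−r²) ≥ 1.645  ⇔  n−2 ≥ (1.645)²·(1−r²)/r²
(1−r²)/r² = (1−0.112225)/0.112225 = 7.9107
n ≥ 2 + 2.706025·7.9107 = 2 + 21.4066 = 23.4066
⌈23.4066⌉ = 24

24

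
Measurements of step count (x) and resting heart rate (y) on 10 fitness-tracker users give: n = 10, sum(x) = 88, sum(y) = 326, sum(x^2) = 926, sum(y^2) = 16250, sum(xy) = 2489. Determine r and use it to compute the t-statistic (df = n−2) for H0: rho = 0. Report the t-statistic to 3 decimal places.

-1.277

Numerator: nΣxy − (Σx)(Σy) = 10·2489 − (88)(326) = -3798
Denominator: √[(nΣx²−(Σx)²)(nΣy²−(Σy)²)]
  nΣx²−(Σx)² = 10·926 − 7744 = 1516;  nΣy²−(Σy)² = 10·16250 − 106276 = 56224
  √(1516·56224) = √85235584 = 9232.3120
r = -3798 / 9232.3120 = -0.4114
t = r·√(n−2)/√(1−r²) = -0.4114·√8 / √(1−0.169250) = -1.163615 / 0.911455 = -1.277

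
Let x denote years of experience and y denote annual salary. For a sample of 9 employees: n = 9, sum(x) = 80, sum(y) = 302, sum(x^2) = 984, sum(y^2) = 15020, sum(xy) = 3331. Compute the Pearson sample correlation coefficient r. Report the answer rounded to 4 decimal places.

0.5599

Numerator: nΣxy − (Σx)(Σy) = 9·3331 − (80)(302) = 5819
Denominator: √[(nΣx²−(Σx)²)(nΣy²−(Σy)²)]
  nΣx²−(Σx)² = 9·984 − 6400 = 2456;  nΣy²−(Σy)² = 9·15020 − 91204 = 43976
  √(2456·43976) = √108005056 = 10392.5481
r = 5819 / 10392.5481 = 0.5599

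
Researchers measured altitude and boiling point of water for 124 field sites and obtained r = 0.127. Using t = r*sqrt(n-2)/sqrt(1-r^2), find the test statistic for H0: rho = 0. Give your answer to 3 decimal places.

1 − r² = 1 − 0.016129 = 0.983871;  √(1−r²) = 0.991903
√(n−2) = √122 = 11.045361
t = r·√(n−2)/√(1−r²) = 0.127 · 11.045361 / 0.991903 = 1.414

1.414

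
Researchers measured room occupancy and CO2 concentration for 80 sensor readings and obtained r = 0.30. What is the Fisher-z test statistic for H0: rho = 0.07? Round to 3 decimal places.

Fisher z: atanh(0.30) = 0.309520, atanh(0.07) = 0.070115
z = (z_r − z_0)·√(n−3) = (0.309520 − 0.070115)·√77 = 0.239405 · 8.774964 = 2.101

2.101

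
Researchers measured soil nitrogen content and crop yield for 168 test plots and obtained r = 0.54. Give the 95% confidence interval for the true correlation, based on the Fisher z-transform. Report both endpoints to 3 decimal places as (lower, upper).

Fisher z: z_r = atanh(r) = ½·ln((1+0.54)/(1−0.54)) = 0.604156
SE(z) = 1/√(n−3) = 1/√165 = 0.077850
95% ⇒ z* = 1.960; margin = 1.960·0.077850 = 0.152586
CI on z-scale: (0.451570, 0.756742)
Back-transform: tanh(0.451570) = 0.423189, tanh(0.756742) = 0.639154

(0.423, 0.639)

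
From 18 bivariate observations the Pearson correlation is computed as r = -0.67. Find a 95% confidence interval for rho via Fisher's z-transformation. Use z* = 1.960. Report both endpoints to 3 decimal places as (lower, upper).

(-0.866, -0.296)

Fisher z: z_r = atanh(r) = ½·ln((1+(-0.67))/(1−(-0.67))) = -0.810743
SE(z) = 1/√(n−3) = 1/√15 = 0.258199
95% ⇒ z* = 1.960; margin = 1.960·0.258199 = 0.506070
CI on z-scale: (-1.316813, -0.304673)
Back-transform: tanh(-1.316813) = -0.865989, tanh(-0.304673) = -0.295583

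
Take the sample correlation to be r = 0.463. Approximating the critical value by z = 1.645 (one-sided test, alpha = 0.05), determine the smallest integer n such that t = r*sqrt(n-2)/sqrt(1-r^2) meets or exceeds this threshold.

Need r·√(n−2)/√(1−r²) ≥ 1.645
√(n−2) ≥ 1.645·√(1−0.214369) / 0.463 = 1.645·0.886358 / 0.463 = 3.1492
n−2 ≥ 9.9175  ⇒  n ≥ 11.9175
Smallest integer n = 12

12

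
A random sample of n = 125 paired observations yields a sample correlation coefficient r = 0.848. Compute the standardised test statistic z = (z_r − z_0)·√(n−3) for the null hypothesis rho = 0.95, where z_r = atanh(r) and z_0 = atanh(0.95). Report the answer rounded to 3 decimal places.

-6.437

Fisher z: atanh(0.848) = 1.248989, atanh(0.95) = 1.831781
z = (z_r − z_0)·√(n−3) = (1.248989 − 1.831781)·√122 = -0.582792 · 11.045361 = -6.437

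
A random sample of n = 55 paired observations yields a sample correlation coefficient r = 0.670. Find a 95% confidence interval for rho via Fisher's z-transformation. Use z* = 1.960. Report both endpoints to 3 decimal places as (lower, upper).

(0.492, 0.794)

Fisher z: z_r = atanh(r) = ½·ln((1+0.670)/(1−0.670)) = 0.810743
SE(z) = 1/√(n−3) = 1/√52 = 0.138675
95% ⇒ z* = 1.960; margin = 1.960·0.138675 = 0.271803
CI on z-scale: (0.538940, 1.082546)
Back-transform: tanh(0.538940) = 0.492185, tanh(1.082546) = 0.794141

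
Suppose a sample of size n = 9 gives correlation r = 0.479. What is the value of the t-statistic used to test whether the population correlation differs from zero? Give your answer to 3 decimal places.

1 − r² = 1 − 0.229441 = 0.770559;  √(1−r²) = 0.877815
√(n−2) = √7 = 2.645751
t = r·√(n−2)/√(1−r²) = 0.479 · 2.645751 / 0.877815 = 1.444

1.444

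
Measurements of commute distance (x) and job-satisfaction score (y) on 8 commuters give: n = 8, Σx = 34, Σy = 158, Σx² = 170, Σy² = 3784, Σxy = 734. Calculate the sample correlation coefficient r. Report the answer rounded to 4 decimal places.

0.4805

Numerator: nΣxy − (Σx)(Σy) = 8·734 − (34)(158) = 500
Denominator: √[(nΣx²−(Σx)²)(nΣy²−(Σy)²)]
  nΣx²−(Σx)² = 8·170 − 1156 = 204;  nΣy²−(Σy)² = 8·3784 − 24964 = 5308
  √(204·5308) = √1082832 = 1040.5921
r = 500 / 1040.5921 = 0.4805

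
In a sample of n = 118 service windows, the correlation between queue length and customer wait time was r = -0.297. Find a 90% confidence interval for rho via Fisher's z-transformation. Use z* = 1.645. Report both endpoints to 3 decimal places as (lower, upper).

Fisher z: z_r = atanh(r) = ½·ln((1+(-0.297))/(1−(-0.297))) = -0.306226
SE(z) = 1/√(n−3) = 1/√115 = 0.093250
90% ⇒ z* = 1.645; margin = 1.645·0.093250 = 0.153396
CI on z-scale: (-0.459622, -0.152830)
Back-transform: tanh(-0.459622) = -0.429776, tanh(-0.152830) = -0.151651

(-0.430, -0.152)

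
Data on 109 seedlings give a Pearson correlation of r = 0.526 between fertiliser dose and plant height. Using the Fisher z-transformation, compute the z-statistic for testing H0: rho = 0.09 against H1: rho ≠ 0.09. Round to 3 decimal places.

5.090

z_r = atanh(0.526) = 0.584599,  z_0 = atanh(0.09) = 0.090244
SE = 1/√(n−3) = 1/√106 = 0.097129
z = (z_r − z_0)/SE = (0.584599 − 0.090244) / 0.097129 = 0.494355 / 0.097129 = 5.090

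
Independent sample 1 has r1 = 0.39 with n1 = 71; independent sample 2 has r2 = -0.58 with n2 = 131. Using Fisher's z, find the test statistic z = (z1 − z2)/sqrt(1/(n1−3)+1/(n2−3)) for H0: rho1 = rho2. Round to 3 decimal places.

7.159

Fisher z-transforms: z1 = atanh(0.39) = 0.411800, z2 = atanh(-0.58) = -0.662463; difference d = 1.074263
Var(d) = 1/68 + 1/128 = 0.0147059 + 0.0078125 = 0.0225184
z = d/√Var(d) = 1.074263 / √0.0225184 = 1.074263 / 0.150061 = 7.159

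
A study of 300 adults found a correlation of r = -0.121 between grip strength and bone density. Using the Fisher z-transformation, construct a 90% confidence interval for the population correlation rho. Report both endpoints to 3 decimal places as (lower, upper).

z_r = atanh(-0.121) = -0.121596;  SE = 1/√(n−3) = 1/√297 = 0.058026
z-limits: -0.121596 ± 1.645·0.058026 = -0.121596 ± 0.095453 = [-0.217049, -0.026143]
ρ-limits: (tanh -0.217049, tanh -0.026143) = (-0.214, -0.026)

(-0.214, -0.026)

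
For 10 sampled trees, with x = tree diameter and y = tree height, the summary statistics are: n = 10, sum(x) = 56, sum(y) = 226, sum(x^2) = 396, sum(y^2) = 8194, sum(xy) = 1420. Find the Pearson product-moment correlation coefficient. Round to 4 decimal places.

S_xy = nΣxy − ΣxΣy = 10·1420 − 56·226 = 14200 − 12656 = 1544
S_xx = nΣx² − (Σx)² = 10·396 − 56² = 3960 − 3136 = 824
S_yy = nΣy² − (Σy)² = 10·8194 − 226² = 81940 − 51076 = 30864
r = S_xy / √(S_xx·S_yy) = 1544 / √(824·30864) = 1544 / √25431936 = 1544 / 5043.0086 = 0.3062

0.3062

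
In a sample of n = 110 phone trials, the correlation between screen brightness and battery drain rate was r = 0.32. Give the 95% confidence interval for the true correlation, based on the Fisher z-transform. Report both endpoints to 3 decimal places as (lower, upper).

(0.141, 0.479)

z_r = atanh(0.32) = 0.331647;  SE = 1/√(n−3) = 1/√107 = 0.096674
z-limits: 0.331647 ± 1.960·0.096674 = 0.331647 ± 0.189481 = [0.142166, 0.521128]
ρ-limits: (tanh 0.142166, tanh 0.521128) = (0.141, 0.479)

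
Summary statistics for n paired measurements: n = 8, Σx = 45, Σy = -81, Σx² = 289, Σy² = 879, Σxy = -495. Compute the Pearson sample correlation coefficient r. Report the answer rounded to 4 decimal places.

S_xy = nΣxy − ΣxΣy = 8·(-495) − 45·(-81) = -3960 − (-3645) = -315
S_xx = nΣx² − (Σx)² = 8·289 − 45² = 2312 − 2025 = 287
S_yy = nΣy² − (Σy)² = 8·879 − (-81)² = 7032 − 6561 = 471
r = S_xy / √(S_xx·S_yy) = -315 / √(287·471) = -315 / √135177 = -315 / 367.6642 = -0.8568

-0.8568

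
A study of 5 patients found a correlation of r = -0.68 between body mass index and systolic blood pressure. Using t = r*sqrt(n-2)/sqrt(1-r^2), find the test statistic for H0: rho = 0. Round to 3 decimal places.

-1.606

t = r·√(n−2) / √(1−r²) with r = -0.68, n = 5
  = -0.68·√3 / √(1 − 0.4624)
  = -0.68·1.732051 / 0.733212
  = -1.177795 / 0.733212 = -1.606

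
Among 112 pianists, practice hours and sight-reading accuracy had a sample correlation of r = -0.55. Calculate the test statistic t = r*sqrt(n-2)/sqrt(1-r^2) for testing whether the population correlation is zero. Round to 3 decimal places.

-6.907

1 − r² = 1 − 0.3025 = 0.6975;  √(1−r²) = 0.835165
√(n−2) = √110 = 10.488088
t = r·√(n−2)/√(1−r²) = -0.55 · 10.488088 / 0.835165 = -6.907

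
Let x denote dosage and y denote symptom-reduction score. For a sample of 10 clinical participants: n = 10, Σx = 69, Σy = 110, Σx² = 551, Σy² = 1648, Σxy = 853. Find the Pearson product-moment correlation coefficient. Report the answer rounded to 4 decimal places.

Numerator: nΣxy − (Σx)(Σy) = 10·853 − (69)(110) = 940
Denominator: √[(nΣx²−(Σx)²)(nΣy²−(Σy)²)]
  nΣx²−(Σx)² = 10·551 − 4761 = 749;  nΣy²−(Σy)² = 10·1648 − 12100 = 4380
  √(749·4380) = √3280620 = 1811.2482
r = 940 / 1811.2482 = 0.5190

0.5190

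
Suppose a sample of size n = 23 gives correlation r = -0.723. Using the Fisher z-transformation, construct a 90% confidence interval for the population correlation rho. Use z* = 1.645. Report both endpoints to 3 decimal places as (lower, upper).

Fisher z: z_r = atanh(r) = ½·ln((1+(-0.723))/(1−(-0.723))) = -0.913902
SE(z) = 1/√(n−3) = 1/√20 = 0.223607
90% ⇒ z* = 1.645; margin = 1.645·0.223607 = 0.367834
CI on z-scale: (-1.281736, -0.546068)
Back-transform: tanh(-1.281736) = -0.856947, tanh(-0.546068) = -0.497567

(-0.857, -0.498)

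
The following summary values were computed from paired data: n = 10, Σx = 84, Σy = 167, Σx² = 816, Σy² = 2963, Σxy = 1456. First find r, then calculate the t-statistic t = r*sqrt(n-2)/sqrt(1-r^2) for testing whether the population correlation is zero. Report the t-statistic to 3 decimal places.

S_xy = nΣxy − ΣxΣy = 10·1456 − 84·167 = 14560 − 14028 = 532
S_xx = nΣx² − (Σx)² = 10·816 − 84² = 8160 − 7056 = 1104
S_yy = nΣy² − (Σy)² = 10·2963 − 167² = 29630 − 27889 = 1741
r = S_xy / √(S_xx·S_yy) = 532 / √(1104·1741) = 532 / √1922064 = 532 / 1386.3852 = 0.3837
t = r·√(n−2)/√(1−r²) = 0.3837·√8 / √(1−0.147226) = 1.085267 / 0.923458 = 1.175

1.175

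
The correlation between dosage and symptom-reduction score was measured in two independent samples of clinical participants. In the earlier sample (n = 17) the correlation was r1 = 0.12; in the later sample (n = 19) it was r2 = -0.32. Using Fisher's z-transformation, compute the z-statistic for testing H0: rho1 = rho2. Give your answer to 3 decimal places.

1.236

Fisher z-transforms: z1 = atanh(0.12) = 0.120581, z2 = atanh(-0.32) = -0.331647; difference d = 0.452228
Var(d) = 1/14 + 1/16 = 0.0714286 + 0.0625000 = 0.1339286
z = d/√Var(d) = 0.452228 / √0.1339286 = 0.452228 / 0.365963 = 1.236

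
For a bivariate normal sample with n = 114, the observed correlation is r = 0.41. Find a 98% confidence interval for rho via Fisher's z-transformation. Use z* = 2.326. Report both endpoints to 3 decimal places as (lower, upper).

Fisher z: z_r = atanh(r) = ½·ln((1+0.41)/(1−0.41)) = 0.435611
SE(z) = 1/√(n−3) = 1/√111 = 0.094916
98% ⇒ z* = 2.326; margin = 2.326·0.094916 = 0.220775
CI on z-scale: (0.214836, 0.656386)
Back-transform: tanh(0.214836) = 0.211591, tanh(0.656386) = 0.575953

(0.212, 0.576)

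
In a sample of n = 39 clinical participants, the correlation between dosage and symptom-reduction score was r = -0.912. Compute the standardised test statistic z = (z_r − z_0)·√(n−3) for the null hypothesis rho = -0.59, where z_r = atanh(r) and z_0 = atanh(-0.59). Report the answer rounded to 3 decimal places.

-5.170

z_r = atanh(-0.912) = -1.539284,  z_0 = atanh(-0.59) = -0.677666
SE = 1/√(n−3) = 1/√36 = 0.166667
z = (z_r − z_0)/SE = (-1.539284 − (-0.677666)) / 0.166667 = -0.861618 / 0.166667 = -5.170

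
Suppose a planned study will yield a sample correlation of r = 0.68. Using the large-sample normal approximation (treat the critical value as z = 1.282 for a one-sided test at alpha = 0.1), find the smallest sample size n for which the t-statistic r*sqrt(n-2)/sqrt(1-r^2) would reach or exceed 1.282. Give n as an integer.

r√(n−2)/√(1−r²) ≥ 1.282  ⇔  n−2 ≥ (1.282)²·(1−r²)/r²
(1−r²)/r² = (1−0.4624)/0.4624 = 1.1626
n ≥ 2 + 1.643524·1.1626 = 2 + 1.9108 = 3.9108
⌈3.9108⌉ = 4

4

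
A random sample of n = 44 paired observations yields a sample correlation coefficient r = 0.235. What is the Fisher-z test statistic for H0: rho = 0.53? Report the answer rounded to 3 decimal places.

-2.245

Fisher z: atanh(0.235) = 0.239475, atanh(0.53) = 0.590145
z = (z_r − z_0)·√(n−3) = (0.239475 − 0.590145)·√41 = -0.350670 · 6.403124 = -2.245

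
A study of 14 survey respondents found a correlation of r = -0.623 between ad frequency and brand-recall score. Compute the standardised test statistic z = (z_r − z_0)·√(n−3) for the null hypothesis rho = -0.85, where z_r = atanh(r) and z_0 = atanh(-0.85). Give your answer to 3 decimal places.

1.745

Fisher z: atanh(-0.623) = -0.729893, atanh(-0.85) = -1.256153
z = (z_r − z_0)·√(n−3) = (-0.729893 − (-1.256153))·√11 = 0.526260 · 3.316625 = 1.745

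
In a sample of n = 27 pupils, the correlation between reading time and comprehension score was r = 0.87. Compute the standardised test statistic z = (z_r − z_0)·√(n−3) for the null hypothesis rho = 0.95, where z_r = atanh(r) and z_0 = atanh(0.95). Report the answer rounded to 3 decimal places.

Fisher z: atanh(0.87) = 1.333080, atanh(0.95) = 1.831781
z = (z_r − z_0)·√(n−3) = (1.333080 − 1.831781)·√24 = -0.498701 · 4.898979 = -2.443

-2.443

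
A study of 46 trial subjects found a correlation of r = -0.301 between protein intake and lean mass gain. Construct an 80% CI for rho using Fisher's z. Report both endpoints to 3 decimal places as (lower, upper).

(-0.467, -0.115)

z_r = atanh(-0.301) = -0.310619;  SE = 1/√(n−3) = 1/√43 = 0.152499
z-limits: -0.310619 ± 1.282·0.152499 = -0.310619 ± 0.195504 = [-0.506123, -0.115115]
ρ-limits: (tanh -0.506123, tanh -0.115115) = (-0.467, -0.115)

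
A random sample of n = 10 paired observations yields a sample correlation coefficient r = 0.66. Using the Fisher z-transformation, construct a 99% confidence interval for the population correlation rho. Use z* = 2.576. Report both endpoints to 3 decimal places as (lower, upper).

z_r = atanh(0.66) = 0.792814;  SE = 1/√(n−3) = 1/√7 = 0.377964
z-limits: 0.792814 ± 2.576·0.377964 = 0.792814 ± 0.973635 = [-0.180821, 1.766449]
ρ-limits: (tanh -0.180821, tanh 1.766449) = (-0.179, 0.943)

(-0.179, 0.943)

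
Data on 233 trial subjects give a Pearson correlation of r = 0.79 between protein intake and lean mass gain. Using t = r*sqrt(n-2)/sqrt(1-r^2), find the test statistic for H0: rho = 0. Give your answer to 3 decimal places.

19.584

t = r·√(n−2) / √(1−r²) with r = 0.79, n = 233
  = 0.79·√231 / √(1 − 0.6241)
  = 0.79·15.198684 / 0.613107
  = 12.006960 / 0.613107 = 19.584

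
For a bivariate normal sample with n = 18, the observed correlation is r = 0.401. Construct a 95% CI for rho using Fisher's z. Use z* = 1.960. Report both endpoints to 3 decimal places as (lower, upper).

(-0.081, 0.731)

Fisher z: z_r = atanh(r) = ½·ln((1+0.401)/(1−0.401)) = 0.424840
SE(z) = 1/√(n−3) = 1/√15 = 0.258199
95% ⇒ z* = 1.960; margin = 1.960·0.258199 = 0.506070
CI on z-scale: (-0.081230, 0.930910)
Back-transform: tanh(-0.081230) = -0.081052, tanh(0.930910) = 0.731018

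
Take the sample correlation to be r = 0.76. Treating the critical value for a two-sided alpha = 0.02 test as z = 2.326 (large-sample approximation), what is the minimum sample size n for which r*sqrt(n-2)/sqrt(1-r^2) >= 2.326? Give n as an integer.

r√(n−2)/√(1−r²) ≥ 2.326  ⇔  n−2 ≥ (2.326)²·(1−r²)/r²
(1−r²)/r² = (1−0.5776)/0.5776 = 0.7313
n ≥ 2 + 5.410276·0.7313 = 2 + 3.9565 = 5.9565
⌈5.9565⌉ = 6

6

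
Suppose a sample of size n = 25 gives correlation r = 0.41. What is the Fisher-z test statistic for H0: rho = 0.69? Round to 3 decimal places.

Fisher z: atanh(0.41) = 0.435611, atanh(0.69) = 0.847956
z = (z_r − z_0)·√(n−3) = (0.435611 − 0.847956)·√22 = -0.412345 · 4.690416 = -1.934

-1.934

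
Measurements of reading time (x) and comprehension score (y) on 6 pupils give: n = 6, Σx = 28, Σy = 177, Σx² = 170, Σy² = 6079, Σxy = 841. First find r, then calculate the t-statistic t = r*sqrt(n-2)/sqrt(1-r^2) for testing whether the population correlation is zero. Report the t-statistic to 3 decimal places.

Numerator: nΣxy − (Σx)(Σy) = 6·841 − (28)(177) = 90
Denominator: √[(nΣx²−(Σx)²)(nΣy²−(Σy)²)]
  nΣx²−(Σx)² = 6·170 − 784 = 236;  nΣy²−(Σy)² = 6·6079 − 31329 = 5145
  √(236·5145) = √1214220 = 1101.9165
r = 90 / 1101.9165 = 0.0817
t = r·√(n−2)/√(1−r²) = 0.0817·√4 / √(1−0.006675) = 0.163400 / 0.996657 = 0.164

0.164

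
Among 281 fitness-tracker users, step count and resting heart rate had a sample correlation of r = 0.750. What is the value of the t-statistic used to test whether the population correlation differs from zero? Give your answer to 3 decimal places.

18.940

1 − r² = 1 − 0.562500 = 0.437500;  √(1−r²) = 0.661438
√(n−2) = √279 = 16.703293
t = r·√(n−2)/√(1−r²) = 0.750 · 16.703293 / 0.661438 = 18.940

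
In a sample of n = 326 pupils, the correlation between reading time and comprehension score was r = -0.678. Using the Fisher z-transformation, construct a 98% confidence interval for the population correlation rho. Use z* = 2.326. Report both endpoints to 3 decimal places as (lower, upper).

(-0.742, -0.602)

z_r = atanh(-0.678) = -0.825403;  SE = 1/√(n−3) = 1/√323 = 0.055641
z-limits: -0.825403 ± 2.326·0.055641 = -0.825403 ± 0.129421 = [-0.954824, -0.695982]
ρ-limits: (tanh -0.954824, tanh -0.695982) = (-0.742, -0.602)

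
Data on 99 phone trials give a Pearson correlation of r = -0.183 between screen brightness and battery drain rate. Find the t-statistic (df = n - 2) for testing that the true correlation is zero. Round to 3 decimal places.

-1.833

t = r·√(n−2) / √(1−r²) with r = -0.183, n = 99
  = -0.183·√97 / √(1 − 0.033489)
  = -0.183·9.848858 / 0.983113
  = -1.802341 / 0.983113 = -1.833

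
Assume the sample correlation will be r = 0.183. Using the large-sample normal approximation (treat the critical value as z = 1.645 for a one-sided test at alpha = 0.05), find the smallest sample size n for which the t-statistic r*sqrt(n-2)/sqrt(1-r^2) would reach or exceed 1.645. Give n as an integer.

81

r√(n−2)/√(1−r²) ≥ 1.645  ⇔  n−2 ≥ (1.645)²·(1−r²)/r²
(1−r²)/r² = (1−0.033489)/0.033489 = 28.8606
n ≥ 2 + 2.706025·28.8606 = 2 + 78.0975 = 80.0975
⌈80.0975⌉ = 81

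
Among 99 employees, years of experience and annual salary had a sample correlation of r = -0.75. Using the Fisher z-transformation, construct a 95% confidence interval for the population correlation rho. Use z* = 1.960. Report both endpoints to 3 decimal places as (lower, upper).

z_r = atanh(-0.75) = -0.972955;  SE = 1/√(n−3) = 1/√96 = 0.102062
z-limits: -0.972955 ± 1.960·0.102062 = -0.972955 ± 0.200042 = [-1.172997, -0.772913]
ρ-limits: (tanh -1.172997, tanh -0.772913) = (-0.825, -0.649)

(-0.825, -0.649)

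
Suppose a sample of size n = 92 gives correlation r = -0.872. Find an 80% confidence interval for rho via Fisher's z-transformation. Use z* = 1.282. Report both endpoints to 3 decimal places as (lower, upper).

z_r = atanh(-0.872) = -1.341366;  SE = 1/√(n−3) = 1/√89 = 0.106000
z-limits: -1.341366 ± 1.282·0.106000 = -1.341366 ± 0.135892 = [-1.477258, -1.205474]
ρ-limits: (tanh -1.477258, tanh -1.205474) = (-0.901, -0.835)

(-0.901, -0.835)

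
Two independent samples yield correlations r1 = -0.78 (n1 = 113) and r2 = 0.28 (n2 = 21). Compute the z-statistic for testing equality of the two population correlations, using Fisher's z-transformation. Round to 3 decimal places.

-5.243

Fisher z-transforms: z1 = atanh(-0.78) = -1.045371, z2 = atanh(0.28) = 0.287682; difference d = -1.333053
Var(d) = 1/110 + 1/18 = 0.0090909 + 0.0555556 = 0.0646465
z = d/√Var(d) = -1.333053 / √0.0646465 = -1.333053 / 0.254257 = -5.243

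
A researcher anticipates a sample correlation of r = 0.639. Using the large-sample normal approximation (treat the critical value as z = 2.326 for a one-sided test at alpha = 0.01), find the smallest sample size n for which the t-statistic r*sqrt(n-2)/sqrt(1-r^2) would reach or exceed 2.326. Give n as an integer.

Need r·√(n−2)/√(1−r²) ≥ 2.326
√(n−2) ≥ 2.326·√(1−0.408321) / 0.639 = 2.326·0.769207 / 0.639 = 2.8000
n−2 ≥ 7.8400  ⇒  n ≥ 9.8400
Smallest integer n = 10

10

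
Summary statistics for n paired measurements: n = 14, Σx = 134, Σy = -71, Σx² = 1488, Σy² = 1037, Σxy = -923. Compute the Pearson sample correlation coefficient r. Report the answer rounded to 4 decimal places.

Numerator: nΣxy − (Σx)(Σy) = 14·(-923) − (134)(-71) = -3408
Denominator: √[(nΣx²−(Σx)²)(nΣy²−(Σy)²)]
  nΣx²−(Σx)² = 14·1488 − 17956 = 2876;  nΣy²−(Σy)² = 14·1037 − 5041 = 9477
  √(2876·9477) = √27255852 = 5220.7137
r = -3408 / 5220.7137 = -0.6528

-0.6528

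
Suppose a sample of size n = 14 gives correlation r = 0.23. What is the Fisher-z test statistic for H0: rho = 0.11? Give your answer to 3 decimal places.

0.410

z_r = atanh(0.23) = 0.234189,  z_0 = atanh(0.11) = 0.110447
SE = 1/√(n−3) = 1/√11 = 0.301511
z = (z_r − z_0)/SE = (0.234189 − 0.110447) / 0.301511 = 0.123742 / 0.301511 = 0.410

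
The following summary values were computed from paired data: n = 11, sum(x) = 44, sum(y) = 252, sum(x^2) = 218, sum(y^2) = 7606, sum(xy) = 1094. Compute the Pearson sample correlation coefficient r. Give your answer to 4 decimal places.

0.3100

Numerator: nΣxy − (Σx)(Σy) = 11·1094 − (44)(252) = 946
Denominator: √[(nΣx²−(Σx)²)(nΣy²−(Σy)²)]
  nΣx²−(Σx)² = 11·218 − 1936 = 462;  nΣy²−(Σy)² = 11·7606 − 63504 = 20162
  √(462·20162) = √9314844 = 3052.0229
r = 946 / 3052.0229 = 0.3100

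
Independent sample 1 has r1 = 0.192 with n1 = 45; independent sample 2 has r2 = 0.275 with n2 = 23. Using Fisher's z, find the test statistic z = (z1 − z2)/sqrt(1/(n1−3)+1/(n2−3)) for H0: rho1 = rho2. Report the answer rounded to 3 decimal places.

-0.323

z1 = atanh(0.192) = 0.194413,  z2 = atanh(0.275) = 0.282265
SE = √(1/(n1−3) + 1/(n2−3)) = √(1/42 + 1/20) = √(0.0238095 + 0.0500000) = √0.0738095 = 0.271679
z = (z1 − z2)/SE = (0.194413 − 0.282265) / 0.271679 = -0.087852 / 0.271679 = -0.323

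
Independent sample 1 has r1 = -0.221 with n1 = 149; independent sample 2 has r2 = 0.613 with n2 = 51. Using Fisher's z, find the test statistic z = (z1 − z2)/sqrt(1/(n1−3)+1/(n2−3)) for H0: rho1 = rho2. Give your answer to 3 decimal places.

-5.640

z1 = atanh(-0.221) = -0.224707,  z2 = atanh(0.613) = 0.713713
SE = √(1/(n1−3) + 1/(n2−3)) = √(1/146 + 1/48) = √(0.0068493 + 0.0208333) = √0.0276826 = 0.166381
z = (z1 − z2)/SE = (-0.224707 − 0.713713) / 0.166381 = -0.938420 / 0.166381 = -5.640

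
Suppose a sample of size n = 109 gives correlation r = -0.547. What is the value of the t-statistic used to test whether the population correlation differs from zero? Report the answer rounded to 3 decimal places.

-6.759

1 − r² = 1 − 0.299209 = 0.700791;  √(1−r²) = 0.837133
√(n−2) = √107 = 10.344080
t = r·√(n−2)/√(1−r²) = -0.547 · 10.344080 / 0.837133 = -6.759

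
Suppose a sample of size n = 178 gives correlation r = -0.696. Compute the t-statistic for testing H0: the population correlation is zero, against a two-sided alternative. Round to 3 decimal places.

t = r·√(n−2) / √(1−r²) with r = -0.696, n = 178
  = -0.696·√176 / √(1 − 0.484416)
  = -0.696·13.266499 / 0.718042
  = -9.233483 / 0.718042 = -12.859

-12.859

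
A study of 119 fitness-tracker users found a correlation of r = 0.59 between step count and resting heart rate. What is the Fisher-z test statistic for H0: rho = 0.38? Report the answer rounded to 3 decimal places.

Fisher z: atanh(0.59) = 0.677666, atanh(0.38) = 0.400060
z = (z_r − z_0)·√(n−3) = (0.677666 − 0.400060)·√116 = 0.277606 · 10.770330 = 2.990

2.990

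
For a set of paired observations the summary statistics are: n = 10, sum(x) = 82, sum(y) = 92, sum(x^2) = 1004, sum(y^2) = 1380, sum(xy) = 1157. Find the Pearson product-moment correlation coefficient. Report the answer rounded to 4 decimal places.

0.9571

Numerator: nΣxy − (Σx)(Σy) = 10·1157 − (82)(92) = 4026
Denominator: √[(nΣx²−(Σx)²)(nΣy²−(Σy)²)]
  nΣx²−(Σx)² = 10·1004 − 6724 = 3316;  nΣy²−(Σy)² = 10·1380 − 8464 = 5336
  √(3316·5336) = √17694176 = 4206.4446
r = 4026 / 4206.4446 = 0.9571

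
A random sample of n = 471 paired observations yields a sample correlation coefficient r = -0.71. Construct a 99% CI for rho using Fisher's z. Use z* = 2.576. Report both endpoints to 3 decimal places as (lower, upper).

(-0.764, -0.646)

z_r = atanh(-0.71) = -0.887184;  SE = 1/√(n−3) = 1/√468 = 0.046225
z-limits: -0.887184 ± 2.576·0.046225 = -0.887184 ± 0.119076 = [-1.006260, -0.768108]
ρ-limits: (tanh -1.006260, tanh -0.768108) = (-0.764, -0.646)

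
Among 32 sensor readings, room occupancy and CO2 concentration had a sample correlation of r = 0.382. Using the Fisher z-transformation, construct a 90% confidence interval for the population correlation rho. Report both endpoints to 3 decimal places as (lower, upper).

Fisher z: z_r = atanh(r) = ½·ln((1+0.382)/(1−0.382)) = 0.402399
SE(z) = 1/√(n−3) = 1/√29 = 0.185695
90% ⇒ z* = 1.645; margin = 1.645·0.185695 = 0.305468
CI on z-scale: (0.096931, 0.707867)
Back-transform: tanh(0.096931) = 0.096629, tanh(0.707867) = 0.609338

(0.097, 0.609)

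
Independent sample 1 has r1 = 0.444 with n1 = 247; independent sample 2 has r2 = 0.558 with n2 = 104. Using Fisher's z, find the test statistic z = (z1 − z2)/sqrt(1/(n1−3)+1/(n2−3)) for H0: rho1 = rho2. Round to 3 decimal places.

Fisher z-transforms: z1 = atanh(0.444) = 0.477202, z2 = atanh(0.558) = 0.629924; difference d = -0.152722
Var(d) = 1/244 + 1/101 = 0.0040984 + 0.0099010 = 0.0139994
z = d/√Var(d) = -0.152722 / √0.0139994 = -0.152722 / 0.118319 = -1.291

-1.291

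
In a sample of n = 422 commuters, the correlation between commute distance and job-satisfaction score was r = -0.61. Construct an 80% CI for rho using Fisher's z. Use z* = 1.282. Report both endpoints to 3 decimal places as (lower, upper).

(-0.648, -0.569)

z_r = atanh(-0.61) = -0.708921;  SE = 1/√(n−3) = 1/√419 = 0.048853
z-limits: -0.708921 ± 1.282·0.048853 = -0.708921 ± 0.062630 = [-0.771551, -0.646291]
ρ-limits: (tanh -0.771551, tanh -0.646291) = (-0.648, -0.569)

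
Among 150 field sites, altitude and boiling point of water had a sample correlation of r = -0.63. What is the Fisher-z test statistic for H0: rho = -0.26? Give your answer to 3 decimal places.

Fisher z: atanh(-0.63) = -0.741416, atanh(-0.26) = -0.266108
z = (z_r − z_0)·√(n−3) = (-0.741416 − (-0.266108))·√147 = -0.475308 · 12.124356 = -5.763

-5.763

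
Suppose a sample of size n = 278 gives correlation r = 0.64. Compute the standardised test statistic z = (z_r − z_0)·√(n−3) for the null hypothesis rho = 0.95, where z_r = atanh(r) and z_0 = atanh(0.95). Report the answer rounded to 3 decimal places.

z_r = atanh(0.64) = 0.758174,  z_0 = atanh(0.95) = 1.831781
SE = 1/√(n−3) = 1/√275 = 0.060302
z = (z_r − z_0)/SE = (0.758174 − 1.831781) / 0.060302 = -1.073607 / 0.060302 = -17.804

-17.804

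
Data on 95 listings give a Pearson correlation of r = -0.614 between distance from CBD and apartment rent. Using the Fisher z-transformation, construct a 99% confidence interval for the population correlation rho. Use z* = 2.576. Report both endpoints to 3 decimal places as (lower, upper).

(-0.755, -0.419)

z_r = atanh(-0.614) = -0.715317;  SE = 1/√(n−3) = 1/√92 = 0.104257
z-limits: -0.715317 ± 2.576·0.104257 = -0.715317 ± 0.268566 = [-0.983883, -0.446751]
ρ-limits: (tanh -0.983883, tanh -0.446751) = (-0.755, -0.419)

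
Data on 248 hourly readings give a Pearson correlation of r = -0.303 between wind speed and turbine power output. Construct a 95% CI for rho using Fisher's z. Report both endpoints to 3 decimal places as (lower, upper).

Fisher z: z_r = atanh(r) = ½·ln((1+(-0.303))/(1−(-0.303))) = -0.312820
SE(z) = 1/√(n−3) = 1/√245 = 0.063888
95% ⇒ z* = 1.960; margin = 1.960·0.063888 = 0.125220
CI on z-scale: (-0.438040, -0.187600)
Back-transform: tanh(-0.438040) = -0.412018, tanh(-0.187600) = -0.185430

(-0.412, -0.185)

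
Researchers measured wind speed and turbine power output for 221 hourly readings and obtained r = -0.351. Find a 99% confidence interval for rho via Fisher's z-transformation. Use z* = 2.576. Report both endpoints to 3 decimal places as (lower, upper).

(-0.494, -0.190)

Fisher z: z_r = atanh(r) = ½·ln((1+(-0.351))/(1−(-0.351))) = -0.366584
SE(z) = 1/√(n−3) = 1/√218 = 0.067729
99% ⇒ z* = 2.576; margin = 2.576·0.067729 = 0.174470
CI on z-scale: (-0.541054, -0.192114)
Back-transform: tanh(-0.541054) = -0.493785, tanh(-0.192114) = -0.189785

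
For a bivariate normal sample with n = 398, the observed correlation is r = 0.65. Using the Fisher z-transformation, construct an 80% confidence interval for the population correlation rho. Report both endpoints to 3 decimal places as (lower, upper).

z_r = atanh(0.65) = 0.775299;  SE = 1/√(n−3) = 1/√395 = 0.050315
z-limits: 0.775299 ± 1.282·0.050315 = 0.775299 ± 0.064504 = [0.710795, 0.839803]
ρ-limits: (tanh 0.710795, tanh 0.839803) = (0.611, 0.686)

(0.611, 0.686)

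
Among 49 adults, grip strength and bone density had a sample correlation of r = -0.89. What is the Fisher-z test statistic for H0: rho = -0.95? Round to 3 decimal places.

z_r = atanh(-0.89) = -1.421926,  z_0 = atanh(-0.95) = -1.831781
SE = 1/√(n−3) = 1/√46 = 0.147442
z = (z_r − z_0)/SE = (-1.421926 − (-1.831781)) / 0.147442 = 0.409855 / 0.147442 = 2.780

2.780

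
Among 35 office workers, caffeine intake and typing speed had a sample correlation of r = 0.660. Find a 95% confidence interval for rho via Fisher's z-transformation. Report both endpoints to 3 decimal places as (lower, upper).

(0.419, 0.814)

z_r = atanh(0.660) = 0.792814;  SE = 1/√(n−3) = 1/√32 = 0.176777
z-limits: 0.792814 ± 1.960·0.176777 = 0.792814 ± 0.346483 = [0.446331, 1.139297]
ρ-limits: (tanh 0.446331, tanh 1.139297) = (0.419, 0.814)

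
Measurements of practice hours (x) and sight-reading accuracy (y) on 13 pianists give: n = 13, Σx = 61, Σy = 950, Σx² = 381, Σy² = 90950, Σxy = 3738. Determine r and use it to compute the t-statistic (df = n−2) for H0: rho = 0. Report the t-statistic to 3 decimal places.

S_xy = nΣxy − ΣxΣy = 13·3738 − 61·950 = 48594 − 57950 = -9356
S_xx = nΣx² − (Σx)² = 13·381 − 61² = 4953 − 3721 = 1232
S_yy = nΣy² − (Σy)² = 13·90950 − 950² = 1182350 − 902500 = 279850
r = S_xy / √(S_xx·S_yy) = -9356 / √(1232·279850) = -9356 / √344775200 = -9356 / 18568.1232 = -0.5039
t = r·√(n−2)/√(1−r²) = -0.5039·√11 / √(1−0.253915) = -1.671247 / 0.863762 = -1.935

-1.935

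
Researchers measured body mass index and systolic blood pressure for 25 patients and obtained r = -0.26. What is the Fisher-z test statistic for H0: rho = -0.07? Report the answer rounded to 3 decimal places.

Fisher z: atanh(-0.26) = -0.266108, atanh(-0.07) = -0.070115
z = (z_r − z_0)·√(n−3) = (-0.266108 − (-0.070115))·√22 = -0.195993 · 4.690416 = -0.919

-0.919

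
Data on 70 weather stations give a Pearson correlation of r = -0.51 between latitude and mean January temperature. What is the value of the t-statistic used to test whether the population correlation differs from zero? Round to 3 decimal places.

t = r·√(n−2) / √(1−r²) with r = -0.51, n = 70
  = -0.51·√68 / √(1 − 0.2601)
  = -0.51·8.246211 / 0.860174
  = -4.205568 / 0.860174 = -4.889

-4.889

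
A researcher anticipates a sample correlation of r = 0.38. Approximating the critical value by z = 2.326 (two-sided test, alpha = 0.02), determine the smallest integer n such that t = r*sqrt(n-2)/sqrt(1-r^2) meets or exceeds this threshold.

35

Need r·√(n−2)/√(1−r²) ≥ 2.326
√(n−2) ≥ 2.326·√(1−0.1444) / 0.38 = 2.326·0.924986 / 0.38 = 5.6619
n−2 ≥ 32.0571  ⇒  n ≥ 34.0571
Smallest integer n = 35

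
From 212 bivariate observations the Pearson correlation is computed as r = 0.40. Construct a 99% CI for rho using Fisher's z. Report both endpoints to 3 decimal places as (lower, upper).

z_r = atanh(0.40) = 0.423649;  SE = 1/√(n−3) = 1/√209 = 0.069171
z-limits: 0.423649 ± 2.576·0.069171 = 0.423649 ± 0.178184 = [0.245465, 0.601833]
ρ-limits: (tanh 0.245465, tanh 0.601833) = (0.241, 0.538)

(0.241, 0.538)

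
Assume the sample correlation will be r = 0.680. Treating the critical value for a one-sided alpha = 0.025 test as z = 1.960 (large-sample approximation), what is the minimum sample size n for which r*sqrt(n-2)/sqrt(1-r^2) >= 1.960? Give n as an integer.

7

Need r·√(n−2)/√(1−r²) ≥ 1.960
√(n−2) ≥ 1.960·√(1−0.462400) / 0.680 = 1.960·0.733212 / 0.680 = 2.1134
n−2 ≥ 4.4665  ⇒  n ≥ 6.4665
Smallest integer n = 7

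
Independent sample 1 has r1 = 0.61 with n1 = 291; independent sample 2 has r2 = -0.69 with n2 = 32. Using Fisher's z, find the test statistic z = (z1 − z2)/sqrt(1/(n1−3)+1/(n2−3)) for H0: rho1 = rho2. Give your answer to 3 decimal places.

Fisher z-transforms: z1 = atanh(0.61) = 0.708921, z2 = atanh(-0.69) = -0.847956; difference d = 1.556877
Var(d) = 1/288 + 1/29 = 0.0034722 + 0.0344828 = 0.0379550
z = d/√Var(d) = 1.556877 / √0.0379550 = 1.556877 / 0.194820 = 7.991

7.991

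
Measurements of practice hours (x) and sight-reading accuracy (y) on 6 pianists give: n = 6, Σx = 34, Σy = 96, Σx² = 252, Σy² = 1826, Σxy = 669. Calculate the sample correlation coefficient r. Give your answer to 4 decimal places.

0.9529

S_xy = nΣxy − ΣxΣy = 6·669 − 34·96 = 4014 − 3264 = 750
S_xx = nΣx² − (Σx)² = 6·252 − 34² = 1512 − 1156 = 356
S_yy = nΣy² − (Σy)² = 6·1826 − 96² = 10956 − 9216 = 1740
r = S_xy / √(S_xx·S_yy) = 750 / √(356·1740) = 750 / √619440 = 750 / 787.0451 = 0.9529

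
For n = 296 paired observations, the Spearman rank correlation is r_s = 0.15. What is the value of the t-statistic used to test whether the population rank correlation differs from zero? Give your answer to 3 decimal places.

1 − r_s² = 1 − 0.0225 = 0.9775;  √(1−r_s²) = 0.988686
√(n−2) = √294 = 17.146428
t = r_s·√(n−2)/√(1−r_s²) = 0.15 · 17.146428 / 0.988686 = 2.601

2.601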